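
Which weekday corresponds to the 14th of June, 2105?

Doomsday rule: the anchor day for the 2100s is Sunday. For year 05: 5÷12 = 0 r 5, and 5÷4 = 1, so 0+5+1 = 6.
Sunday + 6 ≡ Saturday — that's 2105's doomsday.
In June the doomsday date is Jun 6.
Jun 14 is 8 days after Jun 6; 8 mod 7 = 1, so Saturday + 1 = Sunday.

Sunday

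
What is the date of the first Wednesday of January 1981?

January 7, 1981

January 1, 1981 is a Thursday.
The first Wednesday is therefore January 7 (6 days later).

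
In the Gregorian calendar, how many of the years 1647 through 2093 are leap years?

Multiples of 4 in [1647,2093]: 112.
Of those, multiples of 100: 4 (not leap unless ÷400).
Multiples of 400: 1.
Leap years = 112 − 4 + 1 = 109.

109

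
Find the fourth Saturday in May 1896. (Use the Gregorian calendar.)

May 1, 1896 is a Friday.
The first Saturday is therefore May 2 (1 days later).
The fourth Saturday is 2 + 3×7 = May 23.

May 23, 1896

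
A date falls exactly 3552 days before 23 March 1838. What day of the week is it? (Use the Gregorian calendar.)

Tuesday

First find the weekday of Mar 23, 1838. Doomsday rule: the anchor day for the 1800s is Friday. For year 38: 38÷12 = 3 r 2, and 2÷4 = 0, so 3+2+0 = 5.
Friday + 5 ≡ Wednesday — that's 1838's doomsday.
In March the doomsday date is Mar 14.
Mar 23 is 9 days after Mar 14; 9 mod 7 = 2, so Wednesday + 2 = Friday.
3552 mod 7 = 3, so 3552 days before a Friday is Friday − 3 = Tuesday.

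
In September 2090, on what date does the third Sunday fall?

September 1, 2090 is a Friday.
The first Sunday is therefore September 3 (2 days later).
The third Sunday is 3 + 2×7 = September 17.

September 17, 2090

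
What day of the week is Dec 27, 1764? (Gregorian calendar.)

Doomsday rule: the anchor day for the 1700s is Sunday. For year 64: 64÷12 = 5 r 4, and 4÷4 = 1, so 5+4+1 = 10.
Sunday + 10 ≡ Wednesday — that's 1764's doomsday.
In December the doomsday date is Dec 12.
Dec 27 is 15 days after Dec 12; 15 mod 7 = 1, so Wednesday + 1 = Thursday.

Thursday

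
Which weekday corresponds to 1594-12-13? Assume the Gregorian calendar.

Tuesday

Doomsday rule: the anchor day for the 1500s is Wednesday. For year 94: 94÷12 = 7 r 10, and 10÷4 = 2, so 7+10+2 = 19.
Wednesday + 19 ≡ Monday — that's 1594's doomsday.
In December the doomsday date is Dec 12.
Dec 13 is 1 day after Dec 12; 1 mod 7 = 1, so Monday + 1 = Tuesday.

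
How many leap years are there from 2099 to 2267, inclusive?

40

Multiples of 4 in [2099,2267]: 42.
Of those, multiples of 100: 2 (not leap unless ÷400).
Multiples of 400: 0.
Leap years = 42 − 2 + 0 = 40.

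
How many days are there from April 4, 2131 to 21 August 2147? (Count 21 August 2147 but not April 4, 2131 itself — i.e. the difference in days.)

Apr 4, 2131 → Apr 4, 2132: 366 days (Feb 29, 2132 is in that span).
Apr 4, 2132 → Apr 4, 2133: 365 days.
Apr 4, 2133 → Apr 4, 2134: 365 days.
Apr 4, 2134 → Apr 4, 2135: 365 days.
Apr 4, 2135 → Apr 4, 2136: 366 days (Feb 29, 2136 is in that span).
Apr 4, 2136 → Apr 4, 2137: 365 days.
Apr 4, 2137 → Apr 4, 2138: 365 days.
Apr 4, 2138 → Apr 4, 2139: 365 days.
Apr 4, 2139 → Apr 4, 2140: 366 days (Feb 29, 2140 is in that span).
Apr 4, 2140 → Apr 4, 2141: 365 days.
Apr 4, 2141 → Apr 4, 2142: 365 days.
Apr 4, 2142 → Apr 4, 2143: 365 days.
Apr 4, 2143 → Apr 4, 2144: 366 days (Feb 29, 2144 is in that span).
Apr 4, 2144 → Apr 4, 2145: 365 days.
Apr 4, 2145 → Apr 4, 2146: 365 days.
Apr 4, 2146 → Apr 4, 2147: 365 days.
Apr 4, 2147 → May 4, 2147: 30 days (April has 30).
May 4, 2147 → Jun 4, 2147: 31 days (May has 31).
Jun 4, 2147 → Jul 4, 2147: 30 days (June has 30).
Jul 4, 2147 → Aug 4, 2147: 31 days (July has 31).
Aug 4, 2147 → Aug 21, 2147: 17 days.
Total: 5983 days.

5983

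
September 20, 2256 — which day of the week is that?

Saturday

Doomsday rule: the anchor day for the 2200s is Friday. For year 56: 56÷12 = 4 r 8, and 8÷4 = 2, so 4+8+2 = 14.
Friday + 14 ≡ Friday — that's 2256's doomsday.
In September the doomsday date is Sep 5.
Sep 20 is 15 days after Sep 5; 15 mod 7 = 1, so Friday + 1 = Saturday.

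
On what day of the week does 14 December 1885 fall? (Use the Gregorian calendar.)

Monday

Doomsday rule: the anchor day for the 1800s is Friday. For year 85: 85÷12 = 7 r 1, and 1÷4 = 0, so 7+1+0 = 8.
Friday + 8 ≡ Saturday — that's 1885's doomsday.
In December the doomsday date is Dec 12.
Dec 14 is 2 days after Dec 12; 2 mod 7 = 2, so Saturday + 2 = Monday.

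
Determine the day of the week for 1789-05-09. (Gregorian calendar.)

Doomsday rule: the anchor day for the 1700s is Sunday. For year 89: 89÷12 = 7 r 5, and 5÷4 = 1, so 7+5+1 = 13.
Sunday + 13 ≡ Saturday — that's 1789's doomsday.
In May the doomsday date is May 9.
May 9 is the doomsday itself: Saturday.

Saturday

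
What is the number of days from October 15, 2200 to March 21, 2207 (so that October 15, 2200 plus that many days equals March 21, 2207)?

2348

Oct 15, 2200 → Oct 15, 2201: 365 days.
Oct 15, 2201 → Oct 15, 2202: 365 days.
Oct 15, 2202 → Oct 15, 2203: 365 days.
Oct 15, 2203 → Oct 15, 2204: 366 days (Feb 29, 2204 is in that span).
Oct 15, 2204 → Oct 15, 2205: 365 days.
Oct 15, 2205 → Oct 15, 2206: 365 days.
Oct 15, 2206 → Nov 15, 2206: 31 days (October has 31).
Nov 15, 2206 → Dec 15, 2206: 30 days (November has 30).
Dec 15, 2206 → Jan 15, 2207: 31 days (December has 31).
Jan 15, 2207 → Feb 15, 2207: 31 days (January has 31).
Feb 15, 2207 → Mar 15, 2207: 28 days (February has 28).
Mar 15, 2207 → Mar 21, 2207: 6 days.
Total: 2348 days.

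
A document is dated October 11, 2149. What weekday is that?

Saturday

Doomsday rule: the anchor day for the 2100s is Sunday. For year 49: 49÷12 = 4 r 1, and 1÷4 = 0, so 4+1+0 = 5.
Sunday + 5 ≡ Friday — that's 2149's doomsday.
In October the doomsday date is Oct 10.
Oct 11 is 1 day after Oct 10; 1 mod 7 = 1, so Friday + 1 = Saturday.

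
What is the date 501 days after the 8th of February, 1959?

+365 (one year) → Feb 8, 1960 (136 left).
Feb has 29 days: +22 → Mar 1, 1960 (114 left).
Mar has 31 days: +31 → Apr 1, 1960 (83 left).
Apr has 30 days: +30 → May 1, 1960 (53 left).
May has 31 days: +31 → Jun 1, 1960 (22 left).
+22 → Jun 23, 1960.

June 23, 1960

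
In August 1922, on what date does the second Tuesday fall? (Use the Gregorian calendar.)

August 8, 1922

August 1, 1922 is a Tuesday.
The first Tuesday is therefore August 1 (same day).
The second Tuesday is 1 + 1×7 = August 8.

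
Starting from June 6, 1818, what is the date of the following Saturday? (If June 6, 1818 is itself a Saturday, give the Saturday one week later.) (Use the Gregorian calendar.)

June 13, 1818

Jun 6, 1818 is a Saturday.
From Saturday to the next Saturday is 7 days.
Jun 6, 1818 + 7 = Jun 13, 1818.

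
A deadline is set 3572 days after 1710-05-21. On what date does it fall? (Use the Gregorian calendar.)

+365 (one year) → May 21, 1711 (3207 left).
+366 (one year; includes Feb 29, 1712) → May 21, 1712 (2841 left).
+365 (one year) → May 21, 1713 (2476 left).
+365 (one year) → May 21, 1714 (2111 left).
+365 (one year) → May 21, 1715 (1746 left).
+366 (one year; includes Feb 29, 1716) → May 21, 1716 (1380 left).
+365 (one year) → May 21, 1717 (1015 left).
+365 (one year) → May 21, 1718 (650 left).
+365 (one year) → May 21, 1719 (285 left).
May has 31 days: +11 → Jun 1, 1719 (274 left).
Jun has 30 days: +30 → Jul 1, 1719 (244 left).
Jul has 31 days: +31 → Aug 1, 1719 (213 left).
Aug has 31 days: +31 → Sep 1, 1719 (182 left).
Sep has 30 days: +30 → Oct 1, 1719 (152 left).
Oct has 31 days: +31 → Nov 1, 1719 (121 left).
Nov has 30 days: +30 → Dec 1, 1719 (91 left).
Dec has 31 days: +31 → Jan 1, 1720 (60 left).
Jan has 31 days: +31 → Feb 1, 1720 (29 left).
Feb has 29 days: +29 → Mar 1, 1720 (0 left).

March 1, 1720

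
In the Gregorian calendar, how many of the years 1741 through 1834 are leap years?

22

Multiples of 4 in [1741,1834]: 23.
Of those, multiples of 100: 1 (not leap unless ÷400).
Multiples of 400: 0.
Leap years = 23 − 1 + 0 = 22.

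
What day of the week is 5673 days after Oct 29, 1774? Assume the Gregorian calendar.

Oct 29, 1774 is a Saturday.
5673 mod 7 = 3, so 5673 days after a Saturday is Saturday + 3 = Tuesday.

Tuesday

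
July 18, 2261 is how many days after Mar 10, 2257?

Mar 10, 2257 → Mar 10, 2258: 365 days.
Mar 10, 2258 → Mar 10, 2259: 365 days.
Mar 10, 2259 → Mar 10, 2260: 366 days (Feb 29, 2260 is in that span).
Mar 10, 2260 → Mar 10, 2261: 365 days.
Mar 10, 2261 → Apr 10, 2261: 31 days (March has 31).
Apr 10, 2261 → May 10, 2261: 30 days (April has 30).
May 10, 2261 → Jun 10, 2261: 31 days (May has 31).
Jun 10, 2261 → Jul 10, 2261: 30 days (June has 30).
Jul 10, 2261 → Jul 18, 2261: 8 days.
Total: 1591 days.

1591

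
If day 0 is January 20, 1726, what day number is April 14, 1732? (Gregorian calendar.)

Jan 20, 1726 → Jan 20, 1727: 365 days.
Jan 20, 1727 → Jan 20, 1728: 365 days.
Jan 20, 1728 → Jan 20, 1729: 366 days (Feb 29, 1728 is in that span).
Jan 20, 1729 → Jan 20, 1730: 365 days.
Jan 20, 1730 → Jan 20, 1731: 365 days.
Jan 20, 1731 → Jan 20, 1732: 365 days.
Jan 20, 1732 → Feb 20, 1732: 31 days (January has 31).
Feb 20, 1732 → Mar 20, 1732: 29 days (February has 29).
Mar 20, 1732 → Apr 14, 1732: 25 days.
Total: 2276 days.

2276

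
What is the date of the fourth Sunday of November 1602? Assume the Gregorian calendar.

November 1, 1602 is a Friday.
The first Sunday is therefore November 3 (2 days later).
The fourth Sunday is 3 + 3×7 = November 24.

November 24, 1602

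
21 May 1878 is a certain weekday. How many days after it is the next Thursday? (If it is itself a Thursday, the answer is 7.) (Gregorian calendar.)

2

May 21, 1878 is a Tuesday.
From Tuesday to the next Thursday is 2 days.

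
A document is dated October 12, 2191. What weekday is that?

Doomsday rule: the anchor day for the 2100s is Sunday. For year 91: 91÷12 = 7 r 7, and 7÷4 = 1, so 7+7+1 = 15.
Sunday + 15 ≡ Monday — that's 2191's doomsday.
In October the doomsday date is Oct 10.
Oct 12 is 2 days after Oct 10; 2 mod 7 = 2, so Monday + 2 = Wednesday.

Wednesday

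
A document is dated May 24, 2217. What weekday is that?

Doomsday rule: the anchor day for the 2200s is Friday. For year 17: 17÷12 = 1 r 5, and 5÷4 = 1, so 1+5+1 = 7.
Friday + 7 ≡ Friday — that's 2217's doomsday.
In May the doomsday date is May 9.
May 24 is 15 days after May 9; 15 mod 7 = 1, so Friday + 1 = Saturday.

Saturday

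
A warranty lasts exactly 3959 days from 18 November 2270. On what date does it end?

+365 (one year) → Nov 18, 2271 (3594 left).
+366 (one year; includes Feb 29, 2272) → Nov 18, 2272 (3228 left).
+365 (one year) → Nov 18, 2273 (2863 left).
+365 (one year) → Nov 18, 2274 (2498 left).
+365 (one year) → Nov 18, 2275 (2133 left).
+366 (one year; includes Feb 29, 2276) → Nov 18, 2276 (1767 left).
+365 (one year) → Nov 18, 2277 (1402 left).
+365 (one year) → Nov 18, 2278 (1037 left).
+365 (one year) → Nov 18, 2279 (672 left).
+366 (one year; includes Feb 29, 2280) → Nov 18, 2280 (306 left).
Nov has 30 days: +13 → Dec 1, 2280 (293 left).
Dec has 31 days: +31 → Jan 1, 2281 (262 left).
Jan has 31 days: +31 → Feb 1, 2281 (231 left).
Feb has 28 days: +28 → Mar 1, 2281 (203 left).
Mar has 31 days: +31 → Apr 1, 2281 (172 left).
Apr has 30 days: +30 → May 1, 2281 (142 left).
May has 31 days: +31 → Jun 1, 2281 (111 left).
Jun has 30 days: +30 → Jul 1, 2281 (81 left).
Jul has 31 days: +31 → Aug 1, 2281 (50 left).
Aug has 31 days: +31 → Sep 1, 2281 (19 left).
+19 → Sep 20, 2281.

September 20, 2281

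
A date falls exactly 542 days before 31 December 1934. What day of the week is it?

Dec 31, 1934 is a Monday.
542 mod 7 = 3, so 542 days before a Monday is Monday − 3 = Friday.

Friday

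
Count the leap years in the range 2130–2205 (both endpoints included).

Multiples of 4 in [2130,2205]: 19.
Of those, multiples of 100: 1 (not leap unless ÷400).
Multiples of 400: 0.
Leap years = 19 − 1 + 0 = 18.

18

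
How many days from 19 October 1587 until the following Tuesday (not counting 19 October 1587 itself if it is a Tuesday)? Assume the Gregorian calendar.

1

Oct 19, 1587 is a Monday.
From Monday to the next Tuesday is 1 day.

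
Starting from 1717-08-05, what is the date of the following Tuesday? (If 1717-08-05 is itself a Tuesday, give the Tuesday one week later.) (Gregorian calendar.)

August 10, 1717

Aug 5, 1717 is a Thursday.
From Thursday to the next Tuesday is 5 days.
Aug 5, 1717 + 5 = Aug 10, 1717.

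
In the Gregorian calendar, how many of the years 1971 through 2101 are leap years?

Multiples of 4 in [1971,2101]: 33.
Of those, multiples of 100: 2 (not leap unless ÷400).
Multiples of 400: 1.
Leap years = 33 − 2 + 1 = 32.

32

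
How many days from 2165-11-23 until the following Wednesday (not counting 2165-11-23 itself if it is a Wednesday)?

4

Nov 23, 2165 is a Saturday.
From Saturday to the next Wednesday is 4 days.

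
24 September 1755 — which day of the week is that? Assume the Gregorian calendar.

Doomsday rule: the anchor day for the 1700s is Sunday. For year 55: 55÷12 = 4 r 7, and 7÷4 = 1, so 4+7+1 = 12.
Sunday + 12 ≡ Friday — that's 1755's doomsday.
In September the doomsday date is Sep 5.
Sep 24 is 19 days after Sep 5; 19 mod 7 = 5, so Friday + 5 = Wednesday.

Wednesday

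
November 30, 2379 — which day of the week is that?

Doomsday rule: the anchor day for the 2300s is Wednesday. For year 79: 79÷12 = 6 r 7, and 7÷4 = 1, so 6+7+1 = 14.
Wednesday + 14 ≡ Wednesday — that's 2379's doomsday.
In November the doomsday date is Nov 7.
Nov 30 is 23 days after Nov 7; 23 mod 7 = 2, so Wednesday + 2 = Friday.

Friday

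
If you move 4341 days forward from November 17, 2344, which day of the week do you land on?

Nov 17, 2344 is a Friday.
4341 mod 7 = 1, so 4341 days after a Friday is Friday + 1 = Saturday.

Saturday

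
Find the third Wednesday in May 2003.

May 1, 2003 is a Thursday.
The first Wednesday is therefore May 7 (6 days later).
The third Wednesday is 7 + 2×7 = May 21.

May 21, 2003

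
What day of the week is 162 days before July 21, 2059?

First find the weekday of Jul 21, 2059. Doomsday rule: the anchor day for the 2000s is Tuesday. For year 59: 59÷12 = 4 r 11, and 11÷4 = 2, so 4+11+2 = 17.
Tuesday + 17 ≡ Friday — that's 2059's doomsday.
In July the doomsday date is Jul 11.
Jul 21 is 10 days after Jul 11; 10 mod 7 = 3, so Friday + 3 = Monday.
162 mod 7 = 1, so 162 days before a Monday is Monday − 1 = Sunday.

Sunday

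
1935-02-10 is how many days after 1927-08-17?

2734

Aug 17, 1927 → Aug 17, 1928: 366 days (Feb 29, 1928 is in that span).
Aug 17, 1928 → Aug 17, 1929: 365 days.
Aug 17, 1929 → Aug 17, 1930: 365 days.
Aug 17, 1930 → Aug 17, 1931: 365 days.
Aug 17, 1931 → Aug 17, 1932: 366 days (Feb 29, 1932 is in that span).
Aug 17, 1932 → Aug 17, 1933: 365 days.
Aug 17, 1933 → Aug 17, 1934: 365 days.
Aug 17, 1934 → Sep 17, 1934: 31 days (August has 31).
Sep 17, 1934 → Oct 17, 1934: 30 days (September has 30).
Oct 17, 1934 → Nov 17, 1934: 31 days (October has 31).
Nov 17, 1934 → Dec 17, 1934: 30 days (November has 30).
Dec 17, 1934 → Jan 17, 1935: 31 days (December has 31).
Jan 17, 1935 → Feb 10, 1935: 24 days.
Total: 2734 days.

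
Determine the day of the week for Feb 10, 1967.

January 1, 1967 is a Sunday.
Jan 1, 1967 → Feb 1, 1967: 31 days (January has 31).
Feb 1, 1967 → Feb 10, 1967: 9 days.
Total: 40 days.
40 mod 7 = 5, so Sunday + 5 = Friday.

Friday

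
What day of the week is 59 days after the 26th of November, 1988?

Tuesday

Nov 26, 1988 is a Saturday.
59 mod 7 = 3, so 59 days after a Saturday is Saturday + 3 = Tuesday.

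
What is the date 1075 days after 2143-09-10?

August 20, 2146

+366 (one year; includes Feb 29, 2144) → Sep 10, 2144 (709 left).
+365 (one year) → Sep 10, 2145 (344 left).
Sep has 30 days: +21 → Oct 1, 2145 (323 left).
Oct has 31 days: +31 → Nov 1, 2145 (292 left).
Nov has 30 days: +30 → Dec 1, 2145 (262 left).
Dec has 31 days: +31 → Jan 1, 2146 (231 left).
Jan has 31 days: +31 → Feb 1, 2146 (200 left).
Feb has 28 days: +28 → Mar 1, 2146 (172 left).
Mar has 31 days: +31 → Apr 1, 2146 (141 left).
Apr has 30 days: +30 → May 1, 2146 (111 left).
May has 31 days: +31 → Jun 1, 2146 (80 left).
Jun has 30 days: +30 → Jul 1, 2146 (50 left).
Jul has 31 days: +31 → Aug 1, 2146 (19 left).
+19 → Aug 20, 2146.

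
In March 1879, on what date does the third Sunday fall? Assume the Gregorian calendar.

March 1, 1879 is a Saturday.
The first Sunday is therefore March 2 (1 days later).
The third Sunday is 2 + 2×7 = March 16.

March 16, 1879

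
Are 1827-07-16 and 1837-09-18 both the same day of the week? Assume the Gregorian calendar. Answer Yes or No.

From Jul 16, 1827 to Sep 18, 1837 is 3717 days.
3717 mod 7 = 0, so they are the same weekday.
(Jul 16, 1827 is a Monday; Sep 18, 1837 is a Monday.)

Yes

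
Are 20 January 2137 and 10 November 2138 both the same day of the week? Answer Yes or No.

From Jan 20, 2137 to Nov 10, 2138 is 659 days.
659 mod 7 = 1, so they are different weekdays.
(Jan 20, 2137 is a Sunday; Nov 10, 2138 is a Monday.)

No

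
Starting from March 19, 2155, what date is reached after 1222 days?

July 23, 2158

+366 (one year; includes Feb 29, 2156) → Mar 19, 2156 (856 left).
+365 (one year) → Mar 19, 2157 (491 left).
+365 (one year) → Mar 19, 2158 (126 left).
Mar has 31 days: +13 → Apr 1, 2158 (113 left).
Apr has 30 days: +30 → May 1, 2158 (83 left).
May has 31 days: +31 → Jun 1, 2158 (52 left).
Jun has 30 days: +30 → Jul 1, 2158 (22 left).
+22 → Jul 23, 2158.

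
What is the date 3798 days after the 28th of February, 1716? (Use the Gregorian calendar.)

+366 (one year; includes Feb 29, 1716) → Feb 28, 1717 (3432 left).
+365 (one year) → Feb 28, 1718 (3067 left).
+365 (one year) → Feb 28, 1719 (2702 left).
+365 (one year) → Feb 28, 1720 (2337 left).
+366 (one year; includes Feb 29, 1720) → Feb 28, 1721 (1971 left).
+365 (one year) → Feb 28, 1722 (1606 left).
+365 (one year) → Feb 28, 1723 (1241 left).
+365 (one year) → Feb 28, 1724 (876 left).
+366 (one year; includes Feb 29, 1724) → Feb 28, 1725 (510 left).
+365 (one year) → Feb 28, 1726 (145 left).
Feb has 28 days: +1 → Mar 1, 1726 (144 left).
Mar has 31 days: +31 → Apr 1, 1726 (113 left).
Apr has 30 days: +30 → May 1, 1726 (83 left).
May has 31 days: +31 → Jun 1, 1726 (52 left).
Jun has 30 days: +30 → Jul 1, 1726 (22 left).
+22 → Jul 23, 1726.

July 23, 1726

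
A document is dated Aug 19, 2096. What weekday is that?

Doomsday rule: the anchor day for the 2000s is Tuesday. For year 96: 96÷12 = 8 r 0, and 0÷4 = 0, so 8+0+0 = 8.
Tuesday + 8 ≡ Wednesday — that's 2096's doomsday.
In August the doomsday date is Aug 8.
Aug 19 is 11 days after Aug 8; 11 mod 7 = 4, so Wednesday + 4 = Sunday.

Sunday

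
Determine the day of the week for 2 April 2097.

Tuesday

Doomsday rule: the anchor day for the 2000s is Tuesday. For year 97: 97÷12 = 8 r 1, and 1÷4 = 0, so 8+1+0 = 9.
Tuesday + 9 ≡ Thursday — that's 2097's doomsday.
In April the doomsday date is Apr 4.
Apr 2 is 2 days before Apr 4; 2 mod 7 = 2, so Thursday − 2 = Tuesday.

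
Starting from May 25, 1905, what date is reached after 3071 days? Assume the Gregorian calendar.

+365 (one year) → May 25, 1906 (2706 left).
+365 (one year) → May 25, 1907 (2341 left).
+366 (one year; includes Feb 29, 1908) → May 25, 1908 (1975 left).
+365 (one year) → May 25, 1909 (1610 left).
+365 (one year) → May 25, 1910 (1245 left).
+365 (one year) → May 25, 1911 (880 left).
+366 (one year; includes Feb 29, 1912) → May 25, 1912 (514 left).
+365 (one year) → May 25, 1913 (149 left).
May has 31 days: +7 → Jun 1, 1913 (142 left).
Jun has 30 days: +30 → Jul 1, 1913 (112 left).
Jul has 31 days: +31 → Aug 1, 1913 (81 left).
Aug has 31 days: +31 → Sep 1, 1913 (50 left).
Sep has 30 days: +30 → Oct 1, 1913 (20 left).
+20 → Oct 21, 1913.

October 21, 1913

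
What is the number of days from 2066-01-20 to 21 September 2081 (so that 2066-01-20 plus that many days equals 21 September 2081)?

5723

Jan 20, 2066 → Jan 20, 2067: 365 days.
Jan 20, 2067 → Jan 20, 2068: 365 days.
Jan 20, 2068 → Jan 20, 2069: 366 days (Feb 29, 2068 is in that span).
Jan 20, 2069 → Jan 20, 2070: 365 days.
Jan 20, 2070 → Jan 20, 2071: 365 days.
Jan 20, 2071 → Jan 20, 2072: 365 days.
Jan 20, 2072 → Jan 20, 2073: 366 days (Feb 29, 2072 is in that span).
Jan 20, 2073 → Jan 20, 2074: 365 days.
Jan 20, 2074 → Jan 20, 2075: 365 days.
Jan 20, 2075 → Jan 20, 2076: 365 days.
Jan 20, 2076 → Jan 20, 2077: 366 days (Feb 29, 2076 is in that span).
Jan 20, 2077 → Jan 20, 2078: 365 days.
Jan 20, 2078 → Jan 20, 2079: 365 days.
Jan 20, 2079 → Jan 20, 2080: 365 days.
Jan 20, 2080 → Jan 20, 2081: 366 days (Feb 29, 2080 is in that span).
Jan 20, 2081 → Feb 20, 2081: 31 days (January has 31).
Feb 20, 2081 → Mar 20, 2081: 28 days (February has 28).
Mar 20, 2081 → Apr 20, 2081: 31 days (March has 31).
Apr 20, 2081 → May 20, 2081: 30 days (April has 30).
May 20, 2081 → Jun 20, 2081: 31 days (May has 31).
Jun 20, 2081 → Jul 20, 2081: 30 days (June has 30).
Jul 20, 2081 → Aug 20, 2081: 31 days (July has 31).
Aug 20, 2081 → Sep 20, 2081: 31 days (August has 31).
Sep 20, 2081 → Sep 21, 2081: 1 days.
Total: 5723 days.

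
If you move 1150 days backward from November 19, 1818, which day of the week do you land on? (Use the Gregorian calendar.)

Tuesday

First find the weekday of Nov 19, 1818. Doomsday rule: the anchor day for the 1800s is Friday. For year 18: 18÷12 = 1 r 6, and 6÷4 = 1, so 1+6+1 = 8.
Friday + 8 ≡ Saturday — that's 1818's doomsday.
In November the doomsday date is Nov 7.
Nov 19 is 12 days after Nov 7; 12 mod 7 = 5, so Saturday + 5 = Thursday.
1150 mod 7 = 2, so 1150 days before a Thursday is Thursday − 2 = Tuesday.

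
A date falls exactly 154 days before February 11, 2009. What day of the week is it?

Feb 11, 2009 is a Wednesday.
154 mod 7 = 0, so 154 days before a Wednesday is Wednesday − 0 = Wednesday.

Wednesday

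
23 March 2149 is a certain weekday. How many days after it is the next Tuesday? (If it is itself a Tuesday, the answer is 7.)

Mar 23, 2149 is a Sunday.
From Sunday to the next Tuesday is 2 days.

2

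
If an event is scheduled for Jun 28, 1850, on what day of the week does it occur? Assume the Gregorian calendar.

Friday

Doomsday rule: the anchor day for the 1800s is Friday. For year 50: 50÷12 = 4 r 2, and 2÷4 = 0, so 4+2+0 = 6.
Friday + 6 ≡ Thursday — that's 1850's doomsday.
In June the doomsday date is Jun 6.
Jun 28 is 22 days after Jun 6; 22 mod 7 = 1, so Thursday + 1 = Friday.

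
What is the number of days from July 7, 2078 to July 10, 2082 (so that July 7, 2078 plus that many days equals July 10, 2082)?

Jul 7, 2078 → Jul 7, 2079: 365 days.
Jul 7, 2079 → Jul 7, 2080: 366 days (Feb 29, 2080 is in that span).
Jul 7, 2080 → Jul 7, 2081: 365 days.
Jul 7, 2081 → Aug 7, 2081: 31 days (July has 31).
Aug 7, 2081 → Sep 7, 2081: 31 days (August has 31).
Sep 7, 2081 → Oct 7, 2081: 30 days (September has 30).
Oct 7, 2081 → Nov 7, 2081: 31 days (October has 31).
Nov 7, 2081 → Dec 7, 2081: 30 days (November has 30).
Dec 7, 2081 → Jan 7, 2082: 31 days (December has 31).
Jan 7, 2082 → Feb 7, 2082: 31 days (January has 31).
Feb 7, 2082 → Mar 7, 2082: 28 days (February has 28).
Mar 7, 2082 → Apr 7, 2082: 31 days (March has 31).
Apr 7, 2082 → May 7, 2082: 30 days (April has 30).
May 7, 2082 → Jun 7, 2082: 31 days (May has 31).
Jun 7, 2082 → Jul 7, 2082: 30 days (June has 30).
Jul 7, 2082 → Jul 10, 2082: 3 days.
Total: 1464 days.

1464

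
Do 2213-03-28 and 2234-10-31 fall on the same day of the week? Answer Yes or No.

From Mar 28, 2213 to Oct 31, 2234 is 7887 days.
7887 mod 7 = 5, so they are different weekdays.
(Mar 28, 2213 is a Sunday; Oct 31, 2234 is a Friday.)

No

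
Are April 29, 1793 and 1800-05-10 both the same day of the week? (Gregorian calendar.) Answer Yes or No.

No

From Apr 29, 1793 to May 10, 1800 is 2567 days.
2567 mod 7 = 5, so they are different weekdays.
(Apr 29, 1793 is a Monday; May 10, 1800 is a Saturday.)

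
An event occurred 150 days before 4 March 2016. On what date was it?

−4 → Feb 29, 2016 (end of Feb, 29 days; 146 left).
−29 → Jan 31, 2016 (end of Jan, 31 days; 117 left).
−31 → Dec 31, 2015 (end of Dec, 31 days; 86 left).
−31 → Nov 30, 2015 (end of Nov, 30 days; 55 left).
−30 → Oct 31, 2015 (end of Oct, 31 days; 25 left).
−25 → Oct 6, 2015.

October 6, 2015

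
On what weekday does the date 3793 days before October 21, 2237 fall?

Sunday

First find the weekday of Oct 21, 2237. Doomsday rule: the anchor day for the 2200s is Friday. For year 37: 37÷12 = 3 r 1, and 1÷4 = 0, so 3+1+0 = 4.
Friday + 4 ≡ Tuesday — that's 2237's doomsday.
In October the doomsday date is Oct 10.
Oct 21 is 11 days after Oct 10; 11 mod 7 = 4, so Tuesday + 4 = Saturday.
3793 mod 7 = 6, so 3793 days before a Saturday is Saturday − 6 = Sunday.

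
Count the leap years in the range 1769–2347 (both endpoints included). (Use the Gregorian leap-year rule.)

Multiples of 4 in [1769,2347]: 144.
Of those, multiples of 100: 6 (not leap unless ÷400).
Multiples of 400: 1.
Leap years = 144 − 6 + 1 = 139.

139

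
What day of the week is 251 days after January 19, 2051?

Wednesday

Jan 19, 2051 is a Thursday.
251 mod 7 = 6, so 251 days after a Thursday is Thursday + 6 = Wednesday.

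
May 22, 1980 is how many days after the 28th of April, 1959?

Apr 28, 1959 → Apr 28, 1960: 366 days (Feb 29, 1960 is in that span).
Apr 28, 1960 → Apr 28, 1961: 365 days.
Apr 28, 1961 → Apr 28, 1962: 365 days.
Apr 28, 1962 → Apr 28, 1963: 365 days.
Apr 28, 1963 → Apr 28, 1964: 366 days (Feb 29, 1964 is in that span).
Apr 28, 1964 → Apr 28, 1965: 365 days.
Apr 28, 1965 → Apr 28, 1966: 365 days.
Apr 28, 1966 → Apr 28, 1967: 365 days.
Apr 28, 1967 → Apr 28, 1968: 366 days (Feb 29, 1968 is in that span).
Apr 28, 1968 → Apr 28, 1969: 365 days.
Apr 28, 1969 → Apr 28, 1970: 365 days.
Apr 28, 1970 → Apr 28, 1971: 365 days.
Apr 28, 1971 → Apr 28, 1972: 366 days (Feb 29, 1972 is in that span).
Apr 28, 1972 → Apr 28, 1973: 365 days.
Apr 28, 1973 → Apr 28, 1974: 365 days.
Apr 28, 1974 → Apr 28, 1975: 365 days.
Apr 28, 1975 → Apr 28, 1976: 366 days (Feb 29, 1976 is in that span).
Apr 28, 1976 → Apr 28, 1977: 365 days.
Apr 28, 1977 → Apr 28, 1978: 365 days.
Apr 28, 1978 → Apr 28, 1979: 365 days.
Apr 28, 1979 → May 28, 1979: 30 days (April has 30).
May 28, 1979 → Jun 28, 1979: 31 days (May has 31).
Jun 28, 1979 → Jul 28, 1979: 30 days (June has 30).
Jul 28, 1979 → Aug 28, 1979: 31 days (July has 31).
Aug 28, 1979 → Sep 28, 1979: 31 days (August has 31).
Sep 28, 1979 → Oct 28, 1979: 30 days (September has 30).
Oct 28, 1979 → Nov 28, 1979: 31 days (October has 31).
Nov 28, 1979 → Dec 28, 1979: 30 days (November has 30).
Dec 28, 1979 → Jan 28, 1980: 31 days (December has 31).
Jan 28, 1980 → Feb 28, 1980: 31 days (January has 31).
Feb 28, 1980 → Mar 28, 1980: 29 days (February has 29).
Mar 28, 1980 → Apr 28, 1980: 31 days (March has 31).
Apr 28, 1980 → May 22, 1980: 24 days.
Total: 7695 days.

7695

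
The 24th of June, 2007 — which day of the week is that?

January 1, 2007 is a Monday.
Jan 1, 2007 → Feb 1, 2007: 31 days (January has 31).
Feb 1, 2007 → Mar 1, 2007: 28 days (February has 28).
Mar 1, 2007 → Apr 1, 2007: 31 days (March has 31).
Apr 1, 2007 → May 1, 2007: 30 days (April has 30).
May 1, 2007 → Jun 1, 2007: 31 days (May has 31).
Jun 1, 2007 → Jun 24, 2007: 23 days.
Total: 174 days.
174 mod 7 = 6, so Monday + 6 = Sunday.

Sunday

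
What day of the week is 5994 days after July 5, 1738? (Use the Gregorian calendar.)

Monday

Jul 5, 1738 is a Saturday.
5994 mod 7 = 2, so 5994 days after a Saturday is Saturday + 2 = Monday.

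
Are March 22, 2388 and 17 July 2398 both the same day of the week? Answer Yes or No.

From Mar 22, 2388 to Jul 17, 2398 is 3769 days.
3769 mod 7 = 3, so they are different weekdays.
(Mar 22, 2388 is a Tuesday; Jul 17, 2398 is a Friday.)

No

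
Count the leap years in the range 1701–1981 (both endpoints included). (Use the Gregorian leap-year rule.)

68

Multiples of 4 in [1701,1981]: 70.
Of those, multiples of 100: 2 (not leap unless ÷400).
Multiples of 400: 0.
Leap years = 70 − 2 + 0 = 68.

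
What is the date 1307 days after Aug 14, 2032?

March 13, 2036

+365 (one year) → Aug 14, 2033 (942 left).
+365 (one year) → Aug 14, 2034 (577 left).
+365 (one year) → Aug 14, 2035 (212 left).
Aug has 31 days: +18 → Sep 1, 2035 (194 left).
Sep has 30 days: +30 → Oct 1, 2035 (164 left).
Oct has 31 days: +31 → Nov 1, 2035 (133 left).
Nov has 30 days: +30 → Dec 1, 2035 (103 left).
Dec has 31 days: +31 → Jan 1, 2036 (72 left).
Jan has 31 days: +31 → Feb 1, 2036 (41 left).
Feb has 29 days: +29 → Mar 1, 2036 (12 left).
+12 → Mar 13, 2036.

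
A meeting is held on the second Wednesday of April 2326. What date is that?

April 1, 2326 is a Thursday.
The first Wednesday is therefore April 7 (6 days later).
The second Wednesday is 7 + 1×7 = April 14.

April 14, 2326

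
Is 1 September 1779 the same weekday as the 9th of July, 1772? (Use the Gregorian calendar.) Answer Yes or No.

From Jul 9, 1772 to Sep 1, 1779 is 2610 days.
2610 mod 7 = 6, so they are different weekdays.
(Jul 9, 1772 is a Thursday; Sep 1, 1779 is a Wednesday.)

No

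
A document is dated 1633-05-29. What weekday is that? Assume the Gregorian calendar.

Doomsday rule: the anchor day for the 1600s is Tuesday. For year 33: 33÷12 = 2 r 9, and 9÷4 = 2, so 2+9+2 = 13.
Tuesday + 13 ≡ Monday — that's 1633's doomsday.
In May the doomsday date is May 9.
May 29 is 20 days after May 9; 20 mod 7 = 6, so Monday + 6 = Sunday.

Sunday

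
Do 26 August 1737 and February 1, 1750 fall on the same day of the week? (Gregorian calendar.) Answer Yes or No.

From Aug 26, 1737 to Feb 1, 1750 is 4542 days.
4542 mod 7 = 6, so they are different weekdays.
(Aug 26, 1737 is a Monday; Feb 1, 1750 is a Sunday.)

No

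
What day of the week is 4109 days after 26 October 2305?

First find the weekday of Oct 26, 2305. Doomsday rule: the anchor day for the 2300s is Wednesday. For year 05: 5÷12 = 0 r 5, and 5÷4 = 1, so 0+5+1 = 6.
Wednesday + 6 ≡ Tuesday — that's 2305's doomsday.
In October the doomsday date is Oct 10.
Oct 26 is 16 days after Oct 10; 16 mod 7 = 2, so Tuesday + 2 = Thursday.
4109 mod 7 = 0, so 4109 days after a Thursday is Thursday + 0 = Thursday.

Thursday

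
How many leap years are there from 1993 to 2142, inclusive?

36

Multiples of 4 in [1993,2142]: 37.
Of those, multiples of 100: 2 (not leap unless ÷400).
Multiples of 400: 1.
Leap years = 37 − 2 + 1 = 36.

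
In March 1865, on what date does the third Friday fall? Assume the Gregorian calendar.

March 1, 1865 is a Wednesday.
The first Friday is therefore March 3 (2 days later).
The third Friday is 3 + 2×7 = March 17.

March 17, 1865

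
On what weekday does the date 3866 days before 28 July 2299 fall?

Wednesday

Jul 28, 2299 is a Friday.
3866 mod 7 = 2, so 3866 days before a Friday is Friday − 2 = Wednesday.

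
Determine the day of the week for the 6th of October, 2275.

Doomsday rule: the anchor day for the 2200s is Friday. For year 75: 75÷12 = 6 r 3, and 3÷4 = 0, so 6+3+0 = 9.
Friday + 9 ≡ Sunday — that's 2275's doomsday.
In October the doomsday date is Oct 10.
Oct 6 is 4 days before Oct 10; 4 mod 7 = 4, so Sunday − 4 = Wednesday.

Wednesday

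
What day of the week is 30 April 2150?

Doomsday rule: the anchor day for the 2100s is Sunday. For year 50: 50÷12 = 4 r 2, and 2÷4 = 0, so 4+2+0 = 6.
Sunday + 6 ≡ Saturday — that's 2150's doomsday.
In April the doomsday date is Apr 4.
Apr 30 is 26 days after Apr 4; 26 mod 7 = 5, so Saturday + 5 = Thursday.

Thursday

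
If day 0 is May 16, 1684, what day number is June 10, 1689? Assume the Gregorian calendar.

1851

May 16, 1684 → May 16, 1685: 365 days.
May 16, 1685 → May 16, 1686: 365 days.
May 16, 1686 → May 16, 1687: 365 days.
May 16, 1687 → May 16, 1688: 366 days (Feb 29, 1688 is in that span).
May 16, 1688 → Jun 16, 1688: 31 days (May has 31).
Jun 16, 1688 → Jul 16, 1688: 30 days (June has 30).
Jul 16, 1688 → Aug 16, 1688: 31 days (July has 31).
Aug 16, 1688 → Sep 16, 1688: 31 days (August has 31).
Sep 16, 1688 → Oct 16, 1688: 30 days (September has 30).
Oct 16, 1688 → Nov 16, 1688: 31 days (October has 31).
Nov 16, 1688 → Dec 16, 1688: 30 days (November has 30).
Dec 16, 1688 → Jan 16, 1689: 31 days (December has 31).
Jan 16, 1689 → Feb 16, 1689: 31 days (January has 31).
Feb 16, 1689 → Mar 16, 1689: 28 days (February has 28).
Mar 16, 1689 → Apr 16, 1689: 31 days (March has 31).
Apr 16, 1689 → May 16, 1689: 30 days (April has 30).
May 16, 1689 → Jun 10, 1689: 25 days.
Total: 1851 days.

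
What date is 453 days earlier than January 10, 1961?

−366 (one year; includes Feb 29, 1960) → Jan 10, 1960 (87 left).
−10 → Dec 31, 1959 (end of Dec, 31 days; 77 left).
−31 → Nov 30, 1959 (end of Nov, 30 days; 46 left).
−30 → Oct 31, 1959 (end of Oct, 31 days; 16 left).
−16 → Oct 15, 1959.

October 15, 1959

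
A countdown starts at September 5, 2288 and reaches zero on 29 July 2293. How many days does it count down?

Sep 5, 2288 → Sep 5, 2289: 365 days.
Sep 5, 2289 → Sep 5, 2290: 365 days.
Sep 5, 2290 → Sep 5, 2291: 365 days.
Sep 5, 2291 → Sep 5, 2292: 366 days (Feb 29, 2292 is in that span).
Sep 5, 2292 → Oct 5, 2292: 30 days (September has 30).
Oct 5, 2292 → Nov 5, 2292: 31 days (October has 31).
Nov 5, 2292 → Dec 5, 2292: 30 days (November has 30).
Dec 5, 2292 → Jan 5, 2293: 31 days (December has 31).
Jan 5, 2293 → Feb 5, 2293: 31 days (January has 31).
Feb 5, 2293 → Mar 5, 2293: 28 days (February has 28).
Mar 5, 2293 → Apr 5, 2293: 31 days (March has 31).
Apr 5, 2293 → May 5, 2293: 30 days (April has 30).
May 5, 2293 → Jun 5, 2293: 31 days (May has 31).
Jun 5, 2293 → Jul 5, 2293: 30 days (June has 30).
Jul 5, 2293 → Jul 29, 2293: 24 days.
Total: 1788 days.

1788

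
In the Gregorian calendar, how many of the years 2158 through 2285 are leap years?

Multiples of 4 in [2158,2285]: 32.
Of those, multiples of 100: 1 (not leap unless ÷400).
Multiples of 400: 0.
Leap years = 32 − 1 + 0 = 31.

31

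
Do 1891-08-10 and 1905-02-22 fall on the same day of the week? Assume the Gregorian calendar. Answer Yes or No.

From Aug 10, 1891 to Feb 22, 1905 is 4944 days.
4944 mod 7 = 2, so they are different weekdays.
(Aug 10, 1891 is a Monday; Feb 22, 1905 is a Wednesday.)

No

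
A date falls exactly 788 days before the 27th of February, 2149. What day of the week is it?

Sunday

Feb 27, 2149 is a Thursday.
788 mod 7 = 4, so 788 days before a Thursday is Thursday − 4 = Sunday.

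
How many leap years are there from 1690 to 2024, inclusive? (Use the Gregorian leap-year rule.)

81

Multiples of 4 in [1690,2024]: 84.
Of those, multiples of 100: 4 (not leap unless ÷400).
Multiples of 400: 1.
Leap years = 84 − 4 + 1 = 81.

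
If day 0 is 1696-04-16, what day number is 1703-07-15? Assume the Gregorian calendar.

2645

Apr 16, 1696 → Apr 16, 1697: 365 days.
Apr 16, 1697 → Apr 16, 1698: 365 days.
Apr 16, 1698 → Apr 16, 1699: 365 days.
Apr 16, 1699 → Apr 16, 1700: 365 days.
Apr 16, 1700 → Apr 16, 1701: 365 days.
Apr 16, 1701 → Apr 16, 1702: 365 days.
Apr 16, 1702 → Apr 16, 1703: 365 days.
Apr 16, 1703 → May 16, 1703: 30 days (April has 30).
May 16, 1703 → Jun 16, 1703: 31 days (May has 31).
Jun 16, 1703 → Jul 15, 1703: 29 days.
Total: 2645 days.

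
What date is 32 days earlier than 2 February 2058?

January 1, 2058

−2 → Jan 31, 2058 (end of Jan, 31 days; 30 left).
−30 → Jan 1, 2058.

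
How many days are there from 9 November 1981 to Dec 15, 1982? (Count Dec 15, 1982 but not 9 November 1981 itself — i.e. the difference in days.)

401

Nov 9, 1981 → Nov 9, 1982: 365 days.
Nov 9, 1982 → Dec 9, 1982: 30 days (November has 30).
Dec 9, 1982 → Dec 15, 1982: 6 days.
Total: 401 days.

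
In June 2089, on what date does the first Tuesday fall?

June 1, 2089 is a Wednesday.
The first Tuesday is therefore June 7 (6 days later).

June 7, 2089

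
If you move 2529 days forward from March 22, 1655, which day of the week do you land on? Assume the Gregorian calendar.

Mar 22, 1655 is a Monday.
2529 mod 7 = 2, so 2529 days after a Monday is Monday + 2 = Wednesday.

Wednesday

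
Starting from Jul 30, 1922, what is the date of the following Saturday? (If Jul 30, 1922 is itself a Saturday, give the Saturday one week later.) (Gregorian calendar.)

August 5, 1922

Jul 30, 1922 is a Sunday.
From Sunday to the next Saturday is 6 days.
Jul 30, 1922 + 6 = Aug 5, 1922.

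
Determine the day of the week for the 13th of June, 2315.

Doomsday rule: the anchor day for the 2300s is Wednesday. For year 15: 15÷12 = 1 r 3, and 3÷4 = 0, so 1+3+0 = 4.
Wednesday + 4 ≡ Sunday — that's 2315's doomsday.
In June the doomsday date is Jun 6.
Jun 13 is 7 days after Jun 6; 7 mod 7 = 0, so Sunday + 0 = Sunday.

Sunday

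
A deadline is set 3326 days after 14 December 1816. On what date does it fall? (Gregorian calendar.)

+365 (one year) → Dec 14, 1817 (2961 left).
+365 (one year) → Dec 14, 1818 (2596 left).
+365 (one year) → Dec 14, 1819 (2231 left).
+366 (one year; includes Feb 29, 1820) → Dec 14, 1820 (1865 left).
+365 (one year) → Dec 14, 1821 (1500 left).
+365 (one year) → Dec 14, 1822 (1135 left).
+365 (one year) → Dec 14, 1823 (770 left).
+366 (one year; includes Feb 29, 1824) → Dec 14, 1824 (404 left).
+365 (one year) → Dec 14, 1825 (39 left).
Dec has 31 days: +18 → Jan 1, 1826 (21 left).
+21 → Jan 22, 1826.

January 22, 1826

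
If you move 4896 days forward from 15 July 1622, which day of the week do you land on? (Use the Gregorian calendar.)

Monday

First find the weekday of Jul 15, 1622. Doomsday rule: the anchor day for the 1600s is Tuesday. For year 22: 22÷12 = 1 r 10, and 10÷4 = 2, so 1+10+2 = 13.
Tuesday + 13 ≡ Monday — that's 1622's doomsday.
In July the doomsday date is Jul 11.
Jul 15 is 4 days after Jul 11; 4 mod 7 = 4, so Monday + 4 = Friday.
4896 mod 7 = 3, so 4896 days after a Friday is Friday + 3 = Monday.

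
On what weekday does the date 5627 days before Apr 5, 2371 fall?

First find the weekday of Apr 5, 2371. Doomsday rule: the anchor day for the 2300s is Wednesday. For year 71: 71÷12 = 5 r 11, and 11÷4 = 2, so 5+11+2 = 18.
Wednesday + 18 ≡ Sunday — that's 2371's doomsday.
In April the doomsday date is Apr 4.
Apr 5 is 1 day after Apr 4; 1 mod 7 = 1, so Sunday + 1 = Monday.
5627 mod 7 = 6, so 5627 days before a Monday is Monday − 6 = Tuesday.

Tuesday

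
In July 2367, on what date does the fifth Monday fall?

July 1, 2367 is a Saturday.
The first Monday is therefore July 3 (2 days later).
The fifth Monday is 3 + 4×7 = July 31.

July 31, 2367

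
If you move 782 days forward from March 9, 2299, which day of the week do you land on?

First find the weekday of Mar 9, 2299. Doomsday rule: the anchor day for the 2200s is Friday. For year 99: 99÷12 = 8 r 3, and 3÷4 = 0, so 8+3+0 = 11.
Friday + 11 ≡ Tuesday — that's 2299's doomsday.
In March the doomsday date is Mar 14.
Mar 9 is 5 days before Mar 14; 5 mod 7 = 5, so Tuesday − 5 = Thursday.
782 mod 7 = 5, so 782 days after a Thursday is Thursday + 5 = Tuesday.

Tuesday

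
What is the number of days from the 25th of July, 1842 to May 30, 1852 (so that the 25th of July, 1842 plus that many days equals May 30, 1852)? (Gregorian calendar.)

Jul 25, 1842 → Jul 25, 1843: 365 days.
Jul 25, 1843 → Jul 25, 1844: 366 days (Feb 29, 1844 is in that span).
Jul 25, 1844 → Jul 25, 1845: 365 days.
Jul 25, 1845 → Jul 25, 1846: 365 days.
Jul 25, 1846 → Jul 25, 1847: 365 days.
Jul 25, 1847 → Jul 25, 1848: 366 days (Feb 29, 1848 is in that span).
Jul 25, 1848 → Jul 25, 1849: 365 days.
Jul 25, 1849 → Jul 25, 1850: 365 days.
Jul 25, 1850 → Jul 25, 1851: 365 days.
Jul 25, 1851 → Aug 25, 1851: 31 days (July has 31).
Aug 25, 1851 → Sep 25, 1851: 31 days (August has 31).
Sep 25, 1851 → Oct 25, 1851: 30 days (September has 30).
Oct 25, 1851 → Nov 25, 1851: 31 days (October has 31).
Nov 25, 1851 → Dec 25, 1851: 30 days (November has 30).
Dec 25, 1851 → Jan 25, 1852: 31 days (December has 31).
Jan 25, 1852 → Feb 25, 1852: 31 days (January has 31).
Feb 25, 1852 → Mar 25, 1852: 29 days (February has 29).
Mar 25, 1852 → Apr 25, 1852: 31 days (March has 31).
Apr 25, 1852 → May 25, 1852: 30 days (April has 30).
May 25, 1852 → May 30, 1852: 5 days.
Total: 3597 days.

3597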